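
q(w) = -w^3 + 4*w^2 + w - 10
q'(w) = -3*w^2 + 8*w + 1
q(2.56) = 2.00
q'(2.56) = 1.82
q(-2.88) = 44.19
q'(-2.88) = -46.92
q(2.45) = 1.75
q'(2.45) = 2.59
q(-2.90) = 45.13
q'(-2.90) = -47.43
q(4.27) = -10.65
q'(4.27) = -19.54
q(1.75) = -1.36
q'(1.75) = 5.81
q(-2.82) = 41.42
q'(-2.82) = -45.42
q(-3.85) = 102.51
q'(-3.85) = -74.27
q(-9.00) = 1034.00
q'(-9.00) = -314.00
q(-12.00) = 2282.00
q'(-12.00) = -527.00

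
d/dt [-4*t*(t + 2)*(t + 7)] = -12*t^2 - 72*t - 56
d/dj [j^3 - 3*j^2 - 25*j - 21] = 3*j^2 - 6*j - 25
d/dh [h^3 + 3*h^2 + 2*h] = 3*h^2 + 6*h + 2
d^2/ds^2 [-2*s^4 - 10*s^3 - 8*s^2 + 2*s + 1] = -24*s^2 - 60*s - 16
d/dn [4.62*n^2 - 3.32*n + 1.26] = 9.24*n - 3.32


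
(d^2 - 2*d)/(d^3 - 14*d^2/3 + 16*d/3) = 3/(3*d - 8)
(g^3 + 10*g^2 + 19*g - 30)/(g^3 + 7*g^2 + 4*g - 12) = (g + 5)/(g + 2)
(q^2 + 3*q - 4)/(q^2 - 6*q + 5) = (q + 4)/(q - 5)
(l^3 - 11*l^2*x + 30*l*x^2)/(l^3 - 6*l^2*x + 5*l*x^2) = (-l + 6*x)/(-l + x)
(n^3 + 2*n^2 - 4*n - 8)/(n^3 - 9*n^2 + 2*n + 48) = (n^2 - 4)/(n^2 - 11*n + 24)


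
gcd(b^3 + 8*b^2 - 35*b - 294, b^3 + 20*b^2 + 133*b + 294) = b^2 + 14*b + 49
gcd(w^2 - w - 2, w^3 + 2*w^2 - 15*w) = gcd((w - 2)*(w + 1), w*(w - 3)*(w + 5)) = 1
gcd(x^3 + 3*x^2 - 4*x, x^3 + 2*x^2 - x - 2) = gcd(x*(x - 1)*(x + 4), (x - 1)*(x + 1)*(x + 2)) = x - 1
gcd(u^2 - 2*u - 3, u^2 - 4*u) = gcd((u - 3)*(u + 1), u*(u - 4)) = 1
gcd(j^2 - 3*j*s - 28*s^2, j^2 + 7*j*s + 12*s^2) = j + 4*s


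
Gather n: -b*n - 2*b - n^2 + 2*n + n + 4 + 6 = -2*b - n^2 + n*(3 - b) + 10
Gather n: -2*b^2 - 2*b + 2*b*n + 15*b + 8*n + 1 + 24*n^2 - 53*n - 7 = -2*b^2 + 13*b + 24*n^2 + n*(2*b - 45) - 6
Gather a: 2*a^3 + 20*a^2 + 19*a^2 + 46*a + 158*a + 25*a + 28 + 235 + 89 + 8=2*a^3 + 39*a^2 + 229*a + 360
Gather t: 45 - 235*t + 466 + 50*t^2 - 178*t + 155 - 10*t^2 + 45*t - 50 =40*t^2 - 368*t + 616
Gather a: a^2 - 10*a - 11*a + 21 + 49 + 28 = a^2 - 21*a + 98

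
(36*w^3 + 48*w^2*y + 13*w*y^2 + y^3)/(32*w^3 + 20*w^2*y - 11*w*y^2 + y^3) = (36*w^2 + 12*w*y + y^2)/(32*w^2 - 12*w*y + y^2)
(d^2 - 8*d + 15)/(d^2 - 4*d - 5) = (d - 3)/(d + 1)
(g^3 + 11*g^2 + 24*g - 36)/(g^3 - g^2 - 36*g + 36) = (g + 6)/(g - 6)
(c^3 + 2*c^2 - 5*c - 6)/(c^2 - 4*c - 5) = (c^2 + c - 6)/(c - 5)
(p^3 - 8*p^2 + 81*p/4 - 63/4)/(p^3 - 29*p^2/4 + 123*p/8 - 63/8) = 2*(2*p - 3)/(4*p - 3)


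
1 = 1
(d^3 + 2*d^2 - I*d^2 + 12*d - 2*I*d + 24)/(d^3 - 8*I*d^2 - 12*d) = (d^3 + d^2*(2 - I) + 2*d*(6 - I) + 24)/(d*(d^2 - 8*I*d - 12))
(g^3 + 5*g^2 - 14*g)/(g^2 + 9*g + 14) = g*(g - 2)/(g + 2)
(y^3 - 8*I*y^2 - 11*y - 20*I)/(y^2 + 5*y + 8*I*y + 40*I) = (y^3 - 8*I*y^2 - 11*y - 20*I)/(y^2 + y*(5 + 8*I) + 40*I)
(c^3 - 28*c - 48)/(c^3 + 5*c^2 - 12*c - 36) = (c^2 - 2*c - 24)/(c^2 + 3*c - 18)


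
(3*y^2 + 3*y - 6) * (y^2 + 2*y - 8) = 3*y^4 + 9*y^3 - 24*y^2 - 36*y + 48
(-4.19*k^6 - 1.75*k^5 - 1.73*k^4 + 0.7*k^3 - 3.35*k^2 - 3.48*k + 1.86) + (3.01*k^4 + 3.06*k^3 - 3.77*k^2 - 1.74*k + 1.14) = -4.19*k^6 - 1.75*k^5 + 1.28*k^4 + 3.76*k^3 - 7.12*k^2 - 5.22*k + 3.0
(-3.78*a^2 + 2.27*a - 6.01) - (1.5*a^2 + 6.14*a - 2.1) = -5.28*a^2 - 3.87*a - 3.91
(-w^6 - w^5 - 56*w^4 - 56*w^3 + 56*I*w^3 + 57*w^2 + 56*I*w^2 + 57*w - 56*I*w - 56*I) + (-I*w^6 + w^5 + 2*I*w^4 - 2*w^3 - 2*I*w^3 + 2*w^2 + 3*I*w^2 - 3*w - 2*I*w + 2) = -w^6 - I*w^6 - 56*w^4 + 2*I*w^4 - 58*w^3 + 54*I*w^3 + 59*w^2 + 59*I*w^2 + 54*w - 58*I*w + 2 - 56*I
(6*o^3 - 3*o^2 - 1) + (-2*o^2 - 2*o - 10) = 6*o^3 - 5*o^2 - 2*o - 11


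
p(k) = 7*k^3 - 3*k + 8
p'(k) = 21*k^2 - 3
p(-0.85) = 6.25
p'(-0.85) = 12.17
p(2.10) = 66.53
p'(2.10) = 89.61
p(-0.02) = 8.06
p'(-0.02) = -2.99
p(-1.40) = -7.01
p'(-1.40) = 38.16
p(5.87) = 1406.22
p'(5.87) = 720.59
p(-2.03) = -44.47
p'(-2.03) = 83.54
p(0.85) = 9.75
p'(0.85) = 12.17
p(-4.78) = -742.17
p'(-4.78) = 476.82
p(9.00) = 5084.00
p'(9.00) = 1698.00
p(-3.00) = -172.00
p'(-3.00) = 186.00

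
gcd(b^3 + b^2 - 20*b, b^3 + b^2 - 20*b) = b^3 + b^2 - 20*b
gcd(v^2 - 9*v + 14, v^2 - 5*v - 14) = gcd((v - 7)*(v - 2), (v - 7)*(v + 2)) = v - 7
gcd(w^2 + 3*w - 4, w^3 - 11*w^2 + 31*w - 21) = w - 1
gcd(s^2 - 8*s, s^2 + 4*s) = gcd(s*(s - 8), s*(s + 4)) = s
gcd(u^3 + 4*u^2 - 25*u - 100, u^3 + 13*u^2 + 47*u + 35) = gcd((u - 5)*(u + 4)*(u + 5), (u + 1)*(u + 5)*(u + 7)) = u + 5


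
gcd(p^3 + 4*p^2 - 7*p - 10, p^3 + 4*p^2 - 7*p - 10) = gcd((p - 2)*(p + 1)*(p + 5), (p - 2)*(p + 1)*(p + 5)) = p^3 + 4*p^2 - 7*p - 10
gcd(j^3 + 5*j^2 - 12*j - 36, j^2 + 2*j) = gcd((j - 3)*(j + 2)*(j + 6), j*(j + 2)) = j + 2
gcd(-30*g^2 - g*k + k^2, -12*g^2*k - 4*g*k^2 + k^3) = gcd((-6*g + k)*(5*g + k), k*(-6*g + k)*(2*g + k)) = 6*g - k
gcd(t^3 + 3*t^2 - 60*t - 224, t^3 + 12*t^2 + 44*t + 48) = t + 4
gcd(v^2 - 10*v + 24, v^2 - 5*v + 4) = v - 4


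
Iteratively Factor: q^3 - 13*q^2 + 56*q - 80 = (q - 4)*(q^2 - 9*q + 20) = (q - 4)^2*(q - 5)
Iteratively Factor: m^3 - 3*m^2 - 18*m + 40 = (m + 4)*(m^2 - 7*m + 10) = (m - 2)*(m + 4)*(m - 5)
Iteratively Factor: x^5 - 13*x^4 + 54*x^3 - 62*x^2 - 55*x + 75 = (x + 1)*(x^4 - 14*x^3 + 68*x^2 - 130*x + 75) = (x - 5)*(x + 1)*(x^3 - 9*x^2 + 23*x - 15) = (x - 5)*(x - 1)*(x + 1)*(x^2 - 8*x + 15) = (x - 5)^2*(x - 1)*(x + 1)*(x - 3)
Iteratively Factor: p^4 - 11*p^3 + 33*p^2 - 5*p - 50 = (p + 1)*(p^3 - 12*p^2 + 45*p - 50) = (p - 2)*(p + 1)*(p^2 - 10*p + 25) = (p - 5)*(p - 2)*(p + 1)*(p - 5)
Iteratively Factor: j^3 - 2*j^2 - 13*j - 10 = (j + 2)*(j^2 - 4*j - 5) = (j - 5)*(j + 2)*(j + 1)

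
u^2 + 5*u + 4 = (u + 1)*(u + 4)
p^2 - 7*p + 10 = (p - 5)*(p - 2)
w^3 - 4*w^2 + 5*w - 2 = (w - 2)*(w - 1)^2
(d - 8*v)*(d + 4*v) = d^2 - 4*d*v - 32*v^2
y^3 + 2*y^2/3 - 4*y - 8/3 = (y - 2)*(y + 2/3)*(y + 2)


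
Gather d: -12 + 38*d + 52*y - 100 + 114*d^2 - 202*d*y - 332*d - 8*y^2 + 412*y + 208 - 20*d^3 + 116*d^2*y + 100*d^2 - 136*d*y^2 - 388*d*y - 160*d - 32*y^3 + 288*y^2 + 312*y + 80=-20*d^3 + d^2*(116*y + 214) + d*(-136*y^2 - 590*y - 454) - 32*y^3 + 280*y^2 + 776*y + 176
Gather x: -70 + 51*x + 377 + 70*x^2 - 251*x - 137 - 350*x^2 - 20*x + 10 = -280*x^2 - 220*x + 180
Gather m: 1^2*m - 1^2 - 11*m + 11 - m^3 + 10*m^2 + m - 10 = -m^3 + 10*m^2 - 9*m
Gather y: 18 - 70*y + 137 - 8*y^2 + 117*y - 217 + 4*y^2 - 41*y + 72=-4*y^2 + 6*y + 10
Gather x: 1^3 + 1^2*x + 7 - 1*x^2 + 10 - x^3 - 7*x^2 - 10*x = -x^3 - 8*x^2 - 9*x + 18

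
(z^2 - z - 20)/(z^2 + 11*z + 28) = (z - 5)/(z + 7)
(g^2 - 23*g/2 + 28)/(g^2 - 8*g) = (g - 7/2)/g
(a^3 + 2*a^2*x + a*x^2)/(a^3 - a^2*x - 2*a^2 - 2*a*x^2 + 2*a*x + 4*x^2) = a*(-a - x)/(-a^2 + 2*a*x + 2*a - 4*x)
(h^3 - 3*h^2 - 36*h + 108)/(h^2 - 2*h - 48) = (h^2 - 9*h + 18)/(h - 8)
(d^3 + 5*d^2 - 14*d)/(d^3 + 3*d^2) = (d^2 + 5*d - 14)/(d*(d + 3))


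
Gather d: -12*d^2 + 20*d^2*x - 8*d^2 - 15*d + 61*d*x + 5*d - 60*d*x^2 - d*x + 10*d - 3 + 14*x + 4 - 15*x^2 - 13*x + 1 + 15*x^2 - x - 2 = d^2*(20*x - 20) + d*(-60*x^2 + 60*x)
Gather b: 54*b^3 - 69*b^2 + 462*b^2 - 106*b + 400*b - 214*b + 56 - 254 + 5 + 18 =54*b^3 + 393*b^2 + 80*b - 175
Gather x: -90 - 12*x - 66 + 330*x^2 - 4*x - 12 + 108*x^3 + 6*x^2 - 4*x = 108*x^3 + 336*x^2 - 20*x - 168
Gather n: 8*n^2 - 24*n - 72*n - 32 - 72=8*n^2 - 96*n - 104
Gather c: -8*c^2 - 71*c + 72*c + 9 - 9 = -8*c^2 + c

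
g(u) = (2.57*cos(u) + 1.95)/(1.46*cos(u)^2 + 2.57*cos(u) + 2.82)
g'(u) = (2.92*sin(u)*cos(u) + 2.57*sin(u))*(2.57*cos(u) + 1.95)/(1.46*cos(u)^2 + 2.57*cos(u) + 2.82)^2 - 2.57*sin(u)/(1.46*cos(u)^2 + 2.57*cos(u) + 2.82) = (3.7522*cos(u)^2 + 5.694*cos(u) - 2.2359)*sin(u)/(2.1316*cos(u)^4 + 7.5044*cos(u)^3 + 14.8393*cos(u)^2 + 14.4948*cos(u) + 7.9524)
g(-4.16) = 0.32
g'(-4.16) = -1.02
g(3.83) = -0.02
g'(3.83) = 0.96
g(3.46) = -0.29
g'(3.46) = 0.46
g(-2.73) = -0.24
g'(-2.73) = 0.60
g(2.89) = -0.32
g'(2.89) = -0.36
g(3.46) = -0.29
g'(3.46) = 0.46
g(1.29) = 0.73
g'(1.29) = -0.03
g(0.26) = 0.66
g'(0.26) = 0.04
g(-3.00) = -0.35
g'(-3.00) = 0.20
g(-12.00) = 0.68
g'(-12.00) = 0.08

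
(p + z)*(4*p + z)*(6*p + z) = 24*p^3 + 34*p^2*z + 11*p*z^2 + z^3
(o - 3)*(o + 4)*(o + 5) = o^3 + 6*o^2 - 7*o - 60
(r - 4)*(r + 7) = r^2 + 3*r - 28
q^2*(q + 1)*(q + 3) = q^4 + 4*q^3 + 3*q^2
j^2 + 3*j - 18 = (j - 3)*(j + 6)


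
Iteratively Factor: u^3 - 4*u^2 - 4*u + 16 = (u - 4)*(u^2 - 4) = (u - 4)*(u + 2)*(u - 2)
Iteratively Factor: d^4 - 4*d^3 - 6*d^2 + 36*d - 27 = (d - 3)*(d^3 - d^2 - 9*d + 9) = (d - 3)*(d - 1)*(d^2 - 9) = (d - 3)^2*(d - 1)*(d + 3)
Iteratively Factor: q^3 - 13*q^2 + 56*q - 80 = (q - 5)*(q^2 - 8*q + 16) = (q - 5)*(q - 4)*(q - 4)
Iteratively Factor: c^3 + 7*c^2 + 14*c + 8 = (c + 1)*(c^2 + 6*c + 8) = (c + 1)*(c + 4)*(c + 2)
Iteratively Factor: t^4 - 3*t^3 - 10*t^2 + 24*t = (t - 4)*(t^3 + t^2 - 6*t) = (t - 4)*(t - 2)*(t^2 + 3*t) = (t - 4)*(t - 2)*(t + 3)*(t)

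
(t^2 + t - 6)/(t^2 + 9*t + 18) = (t - 2)/(t + 6)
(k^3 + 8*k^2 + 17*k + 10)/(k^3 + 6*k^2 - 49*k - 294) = (k^3 + 8*k^2 + 17*k + 10)/(k^3 + 6*k^2 - 49*k - 294)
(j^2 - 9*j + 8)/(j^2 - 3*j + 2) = (j - 8)/(j - 2)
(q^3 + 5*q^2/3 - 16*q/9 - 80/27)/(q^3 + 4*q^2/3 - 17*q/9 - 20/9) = (q + 4/3)/(q + 1)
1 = 1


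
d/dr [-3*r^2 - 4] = -6*r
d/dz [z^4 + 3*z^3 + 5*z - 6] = 4*z^3 + 9*z^2 + 5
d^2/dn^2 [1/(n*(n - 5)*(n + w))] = 2*(n^2*(n - 5)^2 + n^2*(n - 5)*(n + w) + n^2*(n + w)^2 + n*(n - 5)^2*(n + w) + n*(n - 5)*(n + w)^2 + (n - 5)^2*(n + w)^2)/(n^3*(n - 5)^3*(n + w)^3)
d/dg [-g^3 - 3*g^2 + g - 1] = -3*g^2 - 6*g + 1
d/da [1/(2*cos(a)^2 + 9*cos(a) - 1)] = (4*cos(a) + 9)*sin(a)/(9*cos(a) + cos(2*a))^2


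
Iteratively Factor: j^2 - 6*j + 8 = (j - 4)*(j - 2)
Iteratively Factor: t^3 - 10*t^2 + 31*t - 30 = (t - 3)*(t^2 - 7*t + 10) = (t - 3)*(t - 2)*(t - 5)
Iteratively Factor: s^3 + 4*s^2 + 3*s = (s + 1)*(s^2 + 3*s) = s*(s + 1)*(s + 3)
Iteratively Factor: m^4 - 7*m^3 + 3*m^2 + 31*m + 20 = (m - 5)*(m^3 - 2*m^2 - 7*m - 4) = (m - 5)*(m + 1)*(m^2 - 3*m - 4) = (m - 5)*(m - 4)*(m + 1)*(m + 1)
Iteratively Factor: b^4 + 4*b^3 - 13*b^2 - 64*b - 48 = (b + 1)*(b^3 + 3*b^2 - 16*b - 48) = (b - 4)*(b + 1)*(b^2 + 7*b + 12) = (b - 4)*(b + 1)*(b + 4)*(b + 3)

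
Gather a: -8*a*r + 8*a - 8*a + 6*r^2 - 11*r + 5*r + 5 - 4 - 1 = -8*a*r + 6*r^2 - 6*r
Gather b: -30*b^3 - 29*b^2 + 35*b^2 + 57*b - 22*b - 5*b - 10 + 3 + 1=-30*b^3 + 6*b^2 + 30*b - 6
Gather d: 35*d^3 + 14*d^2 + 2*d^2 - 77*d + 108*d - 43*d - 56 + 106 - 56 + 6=35*d^3 + 16*d^2 - 12*d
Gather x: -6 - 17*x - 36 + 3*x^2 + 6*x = 3*x^2 - 11*x - 42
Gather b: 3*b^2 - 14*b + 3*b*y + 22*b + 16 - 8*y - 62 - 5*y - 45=3*b^2 + b*(3*y + 8) - 13*y - 91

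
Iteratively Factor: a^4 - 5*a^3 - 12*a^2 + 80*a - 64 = (a + 4)*(a^3 - 9*a^2 + 24*a - 16) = (a - 1)*(a + 4)*(a^2 - 8*a + 16) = (a - 4)*(a - 1)*(a + 4)*(a - 4)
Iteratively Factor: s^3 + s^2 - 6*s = (s)*(s^2 + s - 6) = s*(s + 3)*(s - 2)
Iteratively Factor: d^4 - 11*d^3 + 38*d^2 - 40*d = (d - 4)*(d^3 - 7*d^2 + 10*d) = d*(d - 4)*(d^2 - 7*d + 10) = d*(d - 5)*(d - 4)*(d - 2)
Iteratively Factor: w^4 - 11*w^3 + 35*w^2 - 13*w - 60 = (w - 3)*(w^3 - 8*w^2 + 11*w + 20) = (w - 5)*(w - 3)*(w^2 - 3*w - 4) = (w - 5)*(w - 3)*(w + 1)*(w - 4)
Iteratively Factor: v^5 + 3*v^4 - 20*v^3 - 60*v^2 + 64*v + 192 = (v - 2)*(v^4 + 5*v^3 - 10*v^2 - 80*v - 96) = (v - 2)*(v + 4)*(v^3 + v^2 - 14*v - 24) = (v - 2)*(v + 2)*(v + 4)*(v^2 - v - 12) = (v - 4)*(v - 2)*(v + 2)*(v + 4)*(v + 3)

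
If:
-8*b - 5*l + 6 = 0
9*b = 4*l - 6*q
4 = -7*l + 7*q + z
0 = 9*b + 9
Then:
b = -1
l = 14/5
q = 101/30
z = 1/30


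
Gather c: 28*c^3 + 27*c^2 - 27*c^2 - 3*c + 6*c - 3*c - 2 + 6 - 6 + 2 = 28*c^3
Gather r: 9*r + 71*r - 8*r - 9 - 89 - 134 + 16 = 72*r - 216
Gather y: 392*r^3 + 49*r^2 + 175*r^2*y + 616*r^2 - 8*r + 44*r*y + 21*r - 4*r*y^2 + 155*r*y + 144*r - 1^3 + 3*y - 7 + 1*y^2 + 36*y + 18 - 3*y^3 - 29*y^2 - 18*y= 392*r^3 + 665*r^2 + 157*r - 3*y^3 + y^2*(-4*r - 28) + y*(175*r^2 + 199*r + 21) + 10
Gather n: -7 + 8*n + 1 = 8*n - 6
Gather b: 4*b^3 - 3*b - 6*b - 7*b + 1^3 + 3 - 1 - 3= 4*b^3 - 16*b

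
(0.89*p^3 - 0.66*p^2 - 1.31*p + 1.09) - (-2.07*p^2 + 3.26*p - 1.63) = 0.89*p^3 + 1.41*p^2 - 4.57*p + 2.72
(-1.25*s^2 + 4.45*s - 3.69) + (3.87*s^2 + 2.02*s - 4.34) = 2.62*s^2 + 6.47*s - 8.03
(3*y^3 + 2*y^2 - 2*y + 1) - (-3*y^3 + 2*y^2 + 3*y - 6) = 6*y^3 - 5*y + 7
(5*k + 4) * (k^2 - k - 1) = 5*k^3 - k^2 - 9*k - 4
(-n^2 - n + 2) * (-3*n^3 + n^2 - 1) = 3*n^5 + 2*n^4 - 7*n^3 + 3*n^2 + n - 2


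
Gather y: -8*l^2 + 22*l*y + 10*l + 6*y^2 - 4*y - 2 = -8*l^2 + 10*l + 6*y^2 + y*(22*l - 4) - 2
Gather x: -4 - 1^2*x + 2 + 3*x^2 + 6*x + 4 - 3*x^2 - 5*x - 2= 0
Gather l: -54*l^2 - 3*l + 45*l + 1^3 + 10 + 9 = -54*l^2 + 42*l + 20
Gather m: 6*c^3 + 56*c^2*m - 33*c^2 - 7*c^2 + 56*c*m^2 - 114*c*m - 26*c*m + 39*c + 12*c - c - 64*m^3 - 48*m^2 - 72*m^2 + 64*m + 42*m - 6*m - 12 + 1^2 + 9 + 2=6*c^3 - 40*c^2 + 50*c - 64*m^3 + m^2*(56*c - 120) + m*(56*c^2 - 140*c + 100)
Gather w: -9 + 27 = 18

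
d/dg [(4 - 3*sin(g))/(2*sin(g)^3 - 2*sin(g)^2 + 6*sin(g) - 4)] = (6*sin(g)^3 - 15*sin(g)^2 + 8*sin(g) - 6)*cos(g)/(2*(sin(g)^3 - sin(g)^2 + 3*sin(g) - 2)^2)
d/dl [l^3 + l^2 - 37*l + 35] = 3*l^2 + 2*l - 37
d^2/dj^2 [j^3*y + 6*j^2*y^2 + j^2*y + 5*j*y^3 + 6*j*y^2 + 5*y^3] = 2*y*(3*j + 6*y + 1)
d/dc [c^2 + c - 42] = 2*c + 1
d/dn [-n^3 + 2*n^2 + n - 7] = -3*n^2 + 4*n + 1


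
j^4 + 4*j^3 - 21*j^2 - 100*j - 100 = (j - 5)*(j + 2)^2*(j + 5)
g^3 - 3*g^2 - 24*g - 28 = (g - 7)*(g + 2)^2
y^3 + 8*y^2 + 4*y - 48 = (y - 2)*(y + 4)*(y + 6)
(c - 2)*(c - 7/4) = c^2 - 15*c/4 + 7/2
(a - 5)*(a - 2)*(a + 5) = a^3 - 2*a^2 - 25*a + 50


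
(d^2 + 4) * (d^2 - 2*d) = d^4 - 2*d^3 + 4*d^2 - 8*d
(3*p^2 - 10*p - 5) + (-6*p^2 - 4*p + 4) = -3*p^2 - 14*p - 1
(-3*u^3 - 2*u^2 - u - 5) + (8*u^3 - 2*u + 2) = 5*u^3 - 2*u^2 - 3*u - 3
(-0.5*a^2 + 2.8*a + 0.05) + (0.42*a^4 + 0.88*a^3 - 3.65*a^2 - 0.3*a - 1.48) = 0.42*a^4 + 0.88*a^3 - 4.15*a^2 + 2.5*a - 1.43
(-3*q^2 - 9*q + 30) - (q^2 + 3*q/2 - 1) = -4*q^2 - 21*q/2 + 31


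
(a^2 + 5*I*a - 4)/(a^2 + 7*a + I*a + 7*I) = (a + 4*I)/(a + 7)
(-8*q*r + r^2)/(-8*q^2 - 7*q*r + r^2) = r/(q + r)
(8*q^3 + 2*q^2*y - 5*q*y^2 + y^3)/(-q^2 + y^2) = (8*q^2 - 6*q*y + y^2)/(-q + y)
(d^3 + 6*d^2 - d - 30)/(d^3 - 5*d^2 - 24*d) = (d^2 + 3*d - 10)/(d*(d - 8))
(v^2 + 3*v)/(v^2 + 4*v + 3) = v/(v + 1)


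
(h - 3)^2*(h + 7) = h^3 + h^2 - 33*h + 63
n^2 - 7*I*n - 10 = (n - 5*I)*(n - 2*I)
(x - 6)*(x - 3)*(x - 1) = x^3 - 10*x^2 + 27*x - 18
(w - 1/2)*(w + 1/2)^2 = w^3 + w^2/2 - w/4 - 1/8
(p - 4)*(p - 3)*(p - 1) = p^3 - 8*p^2 + 19*p - 12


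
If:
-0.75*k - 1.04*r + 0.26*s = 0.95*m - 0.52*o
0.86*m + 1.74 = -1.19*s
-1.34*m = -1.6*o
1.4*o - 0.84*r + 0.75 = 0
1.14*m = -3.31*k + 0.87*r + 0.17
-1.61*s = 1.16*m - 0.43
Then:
No Solution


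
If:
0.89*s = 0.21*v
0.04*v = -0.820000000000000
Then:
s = -4.84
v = -20.50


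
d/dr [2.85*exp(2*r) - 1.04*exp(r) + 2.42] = (5.7*exp(r) - 1.04)*exp(r)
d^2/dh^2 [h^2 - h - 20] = 2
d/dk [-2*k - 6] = -2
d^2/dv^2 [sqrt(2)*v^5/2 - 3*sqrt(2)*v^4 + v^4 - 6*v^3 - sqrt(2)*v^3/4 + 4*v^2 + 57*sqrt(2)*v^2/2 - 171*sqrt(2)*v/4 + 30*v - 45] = 10*sqrt(2)*v^3 - 36*sqrt(2)*v^2 + 12*v^2 - 36*v - 3*sqrt(2)*v/2 + 8 + 57*sqrt(2)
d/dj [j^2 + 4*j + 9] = 2*j + 4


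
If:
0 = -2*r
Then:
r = 0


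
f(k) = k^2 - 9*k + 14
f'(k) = 2*k - 9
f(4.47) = -6.25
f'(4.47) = -0.06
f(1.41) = 3.30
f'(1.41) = -6.18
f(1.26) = 4.25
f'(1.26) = -6.48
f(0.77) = 7.66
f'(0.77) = -7.46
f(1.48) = 2.87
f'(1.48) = -6.04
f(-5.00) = 84.00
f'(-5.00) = -19.00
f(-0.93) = 23.23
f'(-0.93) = -10.86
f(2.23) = -1.10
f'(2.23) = -4.54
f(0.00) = 14.00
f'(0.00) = -9.00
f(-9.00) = 176.00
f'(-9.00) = -27.00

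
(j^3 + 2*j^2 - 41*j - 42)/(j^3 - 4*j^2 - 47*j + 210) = (j + 1)/(j - 5)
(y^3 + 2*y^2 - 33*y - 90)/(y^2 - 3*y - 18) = y + 5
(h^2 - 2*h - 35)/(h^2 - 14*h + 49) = (h + 5)/(h - 7)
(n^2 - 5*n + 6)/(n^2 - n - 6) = (n - 2)/(n + 2)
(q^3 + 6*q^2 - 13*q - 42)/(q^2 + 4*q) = (q^3 + 6*q^2 - 13*q - 42)/(q*(q + 4))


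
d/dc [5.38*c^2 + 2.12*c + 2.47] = 10.76*c + 2.12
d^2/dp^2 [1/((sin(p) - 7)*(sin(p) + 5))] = (-4*sin(p)^4 + 6*sin(p)^3 - 138*sin(p)^2 + 58*sin(p) + 78)/((sin(p) - 7)^3*(sin(p) + 5)^3)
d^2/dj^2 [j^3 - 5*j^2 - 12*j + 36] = 6*j - 10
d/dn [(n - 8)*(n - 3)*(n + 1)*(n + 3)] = 4*n^3 - 21*n^2 - 34*n + 63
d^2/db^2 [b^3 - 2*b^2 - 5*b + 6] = 6*b - 4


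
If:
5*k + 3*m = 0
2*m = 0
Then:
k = 0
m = 0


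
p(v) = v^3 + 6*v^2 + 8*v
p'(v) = 3*v^2 + 12*v + 8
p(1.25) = 21.33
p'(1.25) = 27.69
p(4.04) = 196.19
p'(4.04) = 105.44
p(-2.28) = 1.10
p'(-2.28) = -3.76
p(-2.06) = 0.24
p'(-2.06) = -3.99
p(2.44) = 69.77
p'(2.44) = 55.14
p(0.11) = 0.95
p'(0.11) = 9.36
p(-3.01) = 3.01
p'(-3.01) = -0.94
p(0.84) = 11.55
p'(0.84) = 20.20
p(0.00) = 0.00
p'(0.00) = 8.00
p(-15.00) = -2145.00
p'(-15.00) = 503.00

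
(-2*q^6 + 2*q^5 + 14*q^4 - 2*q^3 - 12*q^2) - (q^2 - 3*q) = -2*q^6 + 2*q^5 + 14*q^4 - 2*q^3 - 13*q^2 + 3*q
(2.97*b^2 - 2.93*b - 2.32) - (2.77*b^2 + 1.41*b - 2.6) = 0.2*b^2 - 4.34*b + 0.28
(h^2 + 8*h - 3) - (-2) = h^2 + 8*h - 1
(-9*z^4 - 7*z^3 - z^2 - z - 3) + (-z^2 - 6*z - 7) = -9*z^4 - 7*z^3 - 2*z^2 - 7*z - 10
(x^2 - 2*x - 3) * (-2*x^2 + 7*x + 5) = -2*x^4 + 11*x^3 - 3*x^2 - 31*x - 15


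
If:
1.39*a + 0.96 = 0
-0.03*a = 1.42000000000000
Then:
No Solution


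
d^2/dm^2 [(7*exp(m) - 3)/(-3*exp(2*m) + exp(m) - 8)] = (-63*exp(4*m) + 87*exp(3*m) + 981*exp(2*m) - 341*exp(m) - 424)*exp(m)/(27*exp(6*m) - 27*exp(5*m) + 225*exp(4*m) - 145*exp(3*m) + 600*exp(2*m) - 192*exp(m) + 512)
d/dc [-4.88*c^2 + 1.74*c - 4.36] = 1.74 - 9.76*c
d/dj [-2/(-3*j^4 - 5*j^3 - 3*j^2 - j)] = 2*(-12*j^3 - 15*j^2 - 6*j - 1)/(j^2*(3*j^3 + 5*j^2 + 3*j + 1)^2)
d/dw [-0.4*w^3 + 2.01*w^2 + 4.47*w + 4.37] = -1.2*w^2 + 4.02*w + 4.47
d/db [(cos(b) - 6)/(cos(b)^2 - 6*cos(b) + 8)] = (cos(b)^2 - 12*cos(b) + 28)*sin(b)/(cos(b)^2 - 6*cos(b) + 8)^2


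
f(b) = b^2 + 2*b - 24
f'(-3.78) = -5.56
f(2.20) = -14.76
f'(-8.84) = -15.68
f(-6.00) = 0.00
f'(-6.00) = -10.00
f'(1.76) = 5.52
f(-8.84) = 36.47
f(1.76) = -17.38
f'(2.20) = 6.40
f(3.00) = -9.00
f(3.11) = -8.11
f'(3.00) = 8.00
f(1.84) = -16.93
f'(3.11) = 8.22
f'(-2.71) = -3.42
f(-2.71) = -22.08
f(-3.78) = -17.27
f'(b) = 2*b + 2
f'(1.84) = 5.68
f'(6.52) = 15.04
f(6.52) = 31.55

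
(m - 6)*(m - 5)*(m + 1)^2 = m^4 - 9*m^3 + 9*m^2 + 49*m + 30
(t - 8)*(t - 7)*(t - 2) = t^3 - 17*t^2 + 86*t - 112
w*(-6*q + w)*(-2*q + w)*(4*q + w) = 48*q^3*w - 20*q^2*w^2 - 4*q*w^3 + w^4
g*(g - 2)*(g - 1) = g^3 - 3*g^2 + 2*g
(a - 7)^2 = a^2 - 14*a + 49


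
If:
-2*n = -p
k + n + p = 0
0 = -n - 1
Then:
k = 3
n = -1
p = -2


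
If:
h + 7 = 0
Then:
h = -7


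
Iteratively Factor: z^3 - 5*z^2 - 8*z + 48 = (z - 4)*(z^2 - z - 12) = (z - 4)*(z + 3)*(z - 4)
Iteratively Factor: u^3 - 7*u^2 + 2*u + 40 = (u - 5)*(u^2 - 2*u - 8) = (u - 5)*(u + 2)*(u - 4)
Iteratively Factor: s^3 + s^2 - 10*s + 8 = (s - 1)*(s^2 + 2*s - 8) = (s - 2)*(s - 1)*(s + 4)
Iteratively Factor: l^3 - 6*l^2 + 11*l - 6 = (l - 3)*(l^2 - 3*l + 2) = (l - 3)*(l - 2)*(l - 1)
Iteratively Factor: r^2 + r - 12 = (r + 4)*(r - 3)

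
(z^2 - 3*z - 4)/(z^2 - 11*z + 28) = (z + 1)/(z - 7)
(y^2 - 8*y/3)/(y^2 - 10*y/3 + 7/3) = y*(3*y - 8)/(3*y^2 - 10*y + 7)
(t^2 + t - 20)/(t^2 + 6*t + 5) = (t - 4)/(t + 1)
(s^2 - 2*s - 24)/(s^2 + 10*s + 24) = (s - 6)/(s + 6)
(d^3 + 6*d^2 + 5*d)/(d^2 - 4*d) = (d^2 + 6*d + 5)/(d - 4)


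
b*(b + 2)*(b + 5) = b^3 + 7*b^2 + 10*b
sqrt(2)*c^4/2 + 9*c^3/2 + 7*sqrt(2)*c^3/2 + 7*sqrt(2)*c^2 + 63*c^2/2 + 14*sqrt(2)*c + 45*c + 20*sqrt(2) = (c + 5)*(c + sqrt(2)/2)*(c + 4*sqrt(2))*(sqrt(2)*c/2 + sqrt(2))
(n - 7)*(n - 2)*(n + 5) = n^3 - 4*n^2 - 31*n + 70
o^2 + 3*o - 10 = (o - 2)*(o + 5)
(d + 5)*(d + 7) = d^2 + 12*d + 35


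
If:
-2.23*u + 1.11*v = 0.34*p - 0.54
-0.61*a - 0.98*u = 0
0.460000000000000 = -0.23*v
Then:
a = -1.60655737704918*u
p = -6.55882352941176*u - 4.94117647058824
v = -2.00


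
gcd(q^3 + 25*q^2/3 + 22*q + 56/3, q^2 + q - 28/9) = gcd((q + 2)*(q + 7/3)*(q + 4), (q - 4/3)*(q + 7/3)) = q + 7/3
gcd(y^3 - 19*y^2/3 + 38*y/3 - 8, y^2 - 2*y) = y - 2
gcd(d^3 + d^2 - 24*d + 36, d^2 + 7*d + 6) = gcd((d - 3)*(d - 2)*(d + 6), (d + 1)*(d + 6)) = d + 6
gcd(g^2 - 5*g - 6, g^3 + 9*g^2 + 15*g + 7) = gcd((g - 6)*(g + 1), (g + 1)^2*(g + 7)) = g + 1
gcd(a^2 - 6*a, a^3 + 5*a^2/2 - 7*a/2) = a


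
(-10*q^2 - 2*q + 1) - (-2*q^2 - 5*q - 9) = -8*q^2 + 3*q + 10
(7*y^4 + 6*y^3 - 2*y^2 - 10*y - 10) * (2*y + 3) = 14*y^5 + 33*y^4 + 14*y^3 - 26*y^2 - 50*y - 30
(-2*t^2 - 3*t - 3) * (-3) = 6*t^2 + 9*t + 9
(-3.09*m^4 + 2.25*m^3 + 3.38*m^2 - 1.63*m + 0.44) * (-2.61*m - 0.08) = 8.0649*m^5 - 5.6253*m^4 - 9.0018*m^3 + 3.9839*m^2 - 1.018*m - 0.0352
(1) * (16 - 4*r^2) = 16 - 4*r^2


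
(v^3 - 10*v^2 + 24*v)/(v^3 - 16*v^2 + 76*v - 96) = v*(v - 4)/(v^2 - 10*v + 16)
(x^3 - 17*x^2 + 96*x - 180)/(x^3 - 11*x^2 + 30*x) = (x - 6)/x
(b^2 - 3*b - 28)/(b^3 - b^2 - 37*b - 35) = (b + 4)/(b^2 + 6*b + 5)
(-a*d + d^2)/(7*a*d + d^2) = (-a + d)/(7*a + d)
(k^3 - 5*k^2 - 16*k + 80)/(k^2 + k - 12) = (k^2 - 9*k + 20)/(k - 3)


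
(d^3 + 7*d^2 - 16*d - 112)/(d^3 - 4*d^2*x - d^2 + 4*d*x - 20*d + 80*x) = (-d^2 - 3*d + 28)/(-d^2 + 4*d*x + 5*d - 20*x)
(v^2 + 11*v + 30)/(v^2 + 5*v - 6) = (v + 5)/(v - 1)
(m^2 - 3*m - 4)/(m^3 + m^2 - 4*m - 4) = (m - 4)/(m^2 - 4)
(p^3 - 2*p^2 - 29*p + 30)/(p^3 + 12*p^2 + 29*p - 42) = (p^2 - p - 30)/(p^2 + 13*p + 42)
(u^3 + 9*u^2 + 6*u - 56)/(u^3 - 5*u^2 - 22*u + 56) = (u + 7)/(u - 7)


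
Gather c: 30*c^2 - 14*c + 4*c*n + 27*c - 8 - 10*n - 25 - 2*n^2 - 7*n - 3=30*c^2 + c*(4*n + 13) - 2*n^2 - 17*n - 36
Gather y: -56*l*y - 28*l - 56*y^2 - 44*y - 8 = -28*l - 56*y^2 + y*(-56*l - 44) - 8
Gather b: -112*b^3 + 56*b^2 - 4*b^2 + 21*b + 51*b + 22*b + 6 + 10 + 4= -112*b^3 + 52*b^2 + 94*b + 20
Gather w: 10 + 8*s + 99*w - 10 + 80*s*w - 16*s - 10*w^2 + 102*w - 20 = -8*s - 10*w^2 + w*(80*s + 201) - 20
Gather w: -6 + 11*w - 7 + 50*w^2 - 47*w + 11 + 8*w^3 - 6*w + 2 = 8*w^3 + 50*w^2 - 42*w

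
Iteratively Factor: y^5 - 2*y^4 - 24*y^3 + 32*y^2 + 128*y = (y + 2)*(y^4 - 4*y^3 - 16*y^2 + 64*y) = (y + 2)*(y + 4)*(y^3 - 8*y^2 + 16*y) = y*(y + 2)*(y + 4)*(y^2 - 8*y + 16) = y*(y - 4)*(y + 2)*(y + 4)*(y - 4)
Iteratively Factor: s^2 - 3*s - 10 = (s - 5)*(s + 2)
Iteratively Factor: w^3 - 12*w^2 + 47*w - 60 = (w - 5)*(w^2 - 7*w + 12) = (w - 5)*(w - 3)*(w - 4)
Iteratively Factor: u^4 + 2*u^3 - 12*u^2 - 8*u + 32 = (u + 4)*(u^3 - 2*u^2 - 4*u + 8) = (u - 2)*(u + 4)*(u^2 - 4) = (u - 2)*(u + 2)*(u + 4)*(u - 2)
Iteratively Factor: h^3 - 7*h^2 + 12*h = (h)*(h^2 - 7*h + 12) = h*(h - 3)*(h - 4)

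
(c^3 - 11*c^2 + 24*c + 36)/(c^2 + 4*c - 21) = (c^3 - 11*c^2 + 24*c + 36)/(c^2 + 4*c - 21)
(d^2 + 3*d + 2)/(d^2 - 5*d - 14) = (d + 1)/(d - 7)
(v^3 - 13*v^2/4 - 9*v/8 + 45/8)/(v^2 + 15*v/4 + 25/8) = (2*v^2 - 9*v + 9)/(2*v + 5)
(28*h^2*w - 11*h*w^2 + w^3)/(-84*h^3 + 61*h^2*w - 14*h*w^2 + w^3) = w/(-3*h + w)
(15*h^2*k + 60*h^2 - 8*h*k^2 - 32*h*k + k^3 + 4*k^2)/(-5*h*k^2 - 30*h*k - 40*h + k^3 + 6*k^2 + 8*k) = (-3*h + k)/(k + 2)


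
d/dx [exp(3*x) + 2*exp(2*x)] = (3*exp(x) + 4)*exp(2*x)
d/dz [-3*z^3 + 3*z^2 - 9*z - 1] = -9*z^2 + 6*z - 9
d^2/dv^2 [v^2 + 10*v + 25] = 2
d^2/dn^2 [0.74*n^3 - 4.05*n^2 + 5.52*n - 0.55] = 4.44*n - 8.1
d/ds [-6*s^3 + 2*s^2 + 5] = 2*s*(2 - 9*s)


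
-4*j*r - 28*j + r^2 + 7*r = (-4*j + r)*(r + 7)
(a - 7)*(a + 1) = a^2 - 6*a - 7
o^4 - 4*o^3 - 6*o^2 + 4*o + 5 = (o - 5)*(o - 1)*(o + 1)^2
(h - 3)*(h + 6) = h^2 + 3*h - 18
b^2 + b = b*(b + 1)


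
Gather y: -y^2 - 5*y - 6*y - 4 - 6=-y^2 - 11*y - 10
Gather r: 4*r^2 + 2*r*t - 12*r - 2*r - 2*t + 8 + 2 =4*r^2 + r*(2*t - 14) - 2*t + 10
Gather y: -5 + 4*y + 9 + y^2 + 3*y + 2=y^2 + 7*y + 6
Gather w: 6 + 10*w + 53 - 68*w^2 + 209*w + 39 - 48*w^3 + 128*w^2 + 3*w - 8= -48*w^3 + 60*w^2 + 222*w + 90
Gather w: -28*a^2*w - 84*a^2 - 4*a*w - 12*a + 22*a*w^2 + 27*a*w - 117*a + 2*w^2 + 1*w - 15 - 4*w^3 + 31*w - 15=-84*a^2 - 129*a - 4*w^3 + w^2*(22*a + 2) + w*(-28*a^2 + 23*a + 32) - 30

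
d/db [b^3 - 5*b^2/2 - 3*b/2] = 3*b^2 - 5*b - 3/2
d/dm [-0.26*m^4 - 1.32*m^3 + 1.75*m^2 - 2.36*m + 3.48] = -1.04*m^3 - 3.96*m^2 + 3.5*m - 2.36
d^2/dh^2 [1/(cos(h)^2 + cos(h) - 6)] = (-4*sin(h)^4 + 27*sin(h)^2 - 9*cos(h)/4 - 3*cos(3*h)/4 - 9)/((cos(h) - 2)^3*(cos(h) + 3)^3)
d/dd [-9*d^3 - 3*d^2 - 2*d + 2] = -27*d^2 - 6*d - 2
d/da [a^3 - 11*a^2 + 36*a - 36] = 3*a^2 - 22*a + 36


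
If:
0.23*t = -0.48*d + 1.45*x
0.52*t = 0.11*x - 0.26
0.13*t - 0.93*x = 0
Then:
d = 0.03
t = -0.52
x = -0.07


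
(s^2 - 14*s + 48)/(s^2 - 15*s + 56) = (s - 6)/(s - 7)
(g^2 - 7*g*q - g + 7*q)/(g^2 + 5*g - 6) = (g - 7*q)/(g + 6)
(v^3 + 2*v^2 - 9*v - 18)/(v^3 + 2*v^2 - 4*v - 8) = (v^2 - 9)/(v^2 - 4)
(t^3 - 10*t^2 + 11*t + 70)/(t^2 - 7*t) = t - 3 - 10/t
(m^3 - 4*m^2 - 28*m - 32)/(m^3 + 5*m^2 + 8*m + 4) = (m - 8)/(m + 1)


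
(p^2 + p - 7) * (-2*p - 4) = -2*p^3 - 6*p^2 + 10*p + 28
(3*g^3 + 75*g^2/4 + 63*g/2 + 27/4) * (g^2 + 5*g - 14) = 3*g^5 + 135*g^4/4 + 333*g^3/4 - 393*g^2/4 - 1629*g/4 - 189/2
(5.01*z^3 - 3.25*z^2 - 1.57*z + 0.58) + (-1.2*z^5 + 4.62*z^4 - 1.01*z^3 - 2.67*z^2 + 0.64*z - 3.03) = -1.2*z^5 + 4.62*z^4 + 4.0*z^3 - 5.92*z^2 - 0.93*z - 2.45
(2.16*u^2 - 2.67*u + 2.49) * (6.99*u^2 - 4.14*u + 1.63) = 15.0984*u^4 - 27.6057*u^3 + 31.9797*u^2 - 14.6607*u + 4.0587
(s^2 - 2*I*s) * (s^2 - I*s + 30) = s^4 - 3*I*s^3 + 28*s^2 - 60*I*s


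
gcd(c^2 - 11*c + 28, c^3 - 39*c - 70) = c - 7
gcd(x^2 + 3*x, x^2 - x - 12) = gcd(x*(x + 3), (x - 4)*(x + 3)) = x + 3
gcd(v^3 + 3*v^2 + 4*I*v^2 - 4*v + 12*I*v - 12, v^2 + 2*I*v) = v + 2*I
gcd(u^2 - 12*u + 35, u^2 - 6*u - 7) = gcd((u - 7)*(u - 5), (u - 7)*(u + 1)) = u - 7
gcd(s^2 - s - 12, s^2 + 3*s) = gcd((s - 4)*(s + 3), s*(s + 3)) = s + 3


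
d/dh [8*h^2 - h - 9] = 16*h - 1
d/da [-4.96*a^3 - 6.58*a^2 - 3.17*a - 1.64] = -14.88*a^2 - 13.16*a - 3.17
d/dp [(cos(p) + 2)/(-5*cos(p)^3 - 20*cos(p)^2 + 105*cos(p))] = 2*(-cos(p)^3 - 5*cos(p)^2 - 8*cos(p) + 21)*sin(p)/(5*(cos(p) - 3)^2*(cos(p) + 7)^2*cos(p)^2)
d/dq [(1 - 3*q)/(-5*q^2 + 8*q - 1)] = 5*(-3*q^2 + 2*q - 1)/(25*q^4 - 80*q^3 + 74*q^2 - 16*q + 1)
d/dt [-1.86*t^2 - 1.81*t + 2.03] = -3.72*t - 1.81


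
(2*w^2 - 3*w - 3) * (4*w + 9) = 8*w^3 + 6*w^2 - 39*w - 27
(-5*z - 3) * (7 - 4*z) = 20*z^2 - 23*z - 21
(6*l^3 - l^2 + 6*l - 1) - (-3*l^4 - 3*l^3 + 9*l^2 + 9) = 3*l^4 + 9*l^3 - 10*l^2 + 6*l - 10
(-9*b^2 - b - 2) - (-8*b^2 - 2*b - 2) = -b^2 + b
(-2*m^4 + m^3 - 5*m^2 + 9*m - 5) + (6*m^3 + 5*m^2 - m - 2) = -2*m^4 + 7*m^3 + 8*m - 7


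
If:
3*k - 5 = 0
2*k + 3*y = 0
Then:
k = 5/3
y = -10/9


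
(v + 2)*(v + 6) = v^2 + 8*v + 12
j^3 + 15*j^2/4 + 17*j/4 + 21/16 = (j + 1/2)*(j + 3/2)*(j + 7/4)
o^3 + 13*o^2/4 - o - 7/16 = (o - 1/2)*(o + 1/4)*(o + 7/2)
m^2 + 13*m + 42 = (m + 6)*(m + 7)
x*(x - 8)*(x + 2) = x^3 - 6*x^2 - 16*x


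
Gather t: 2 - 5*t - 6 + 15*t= 10*t - 4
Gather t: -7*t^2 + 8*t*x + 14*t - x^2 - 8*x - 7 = -7*t^2 + t*(8*x + 14) - x^2 - 8*x - 7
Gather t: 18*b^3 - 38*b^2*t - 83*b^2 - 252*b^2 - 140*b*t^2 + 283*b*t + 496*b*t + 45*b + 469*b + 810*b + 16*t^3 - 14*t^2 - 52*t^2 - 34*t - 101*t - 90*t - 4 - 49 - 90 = 18*b^3 - 335*b^2 + 1324*b + 16*t^3 + t^2*(-140*b - 66) + t*(-38*b^2 + 779*b - 225) - 143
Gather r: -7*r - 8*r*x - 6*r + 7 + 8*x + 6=r*(-8*x - 13) + 8*x + 13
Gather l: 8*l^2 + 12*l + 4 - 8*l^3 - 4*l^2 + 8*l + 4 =-8*l^3 + 4*l^2 + 20*l + 8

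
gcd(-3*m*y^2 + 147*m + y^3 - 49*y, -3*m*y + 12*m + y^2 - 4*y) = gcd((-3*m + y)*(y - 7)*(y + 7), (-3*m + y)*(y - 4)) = -3*m + y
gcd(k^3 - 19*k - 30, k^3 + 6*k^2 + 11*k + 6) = k^2 + 5*k + 6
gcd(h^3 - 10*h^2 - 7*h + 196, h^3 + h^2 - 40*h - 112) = h^2 - 3*h - 28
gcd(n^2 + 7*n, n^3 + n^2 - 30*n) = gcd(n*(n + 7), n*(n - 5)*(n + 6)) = n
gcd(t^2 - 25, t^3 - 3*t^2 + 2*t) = 1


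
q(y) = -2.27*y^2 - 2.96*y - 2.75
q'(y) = -4.54*y - 2.96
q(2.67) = -26.84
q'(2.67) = -15.08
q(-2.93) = -13.56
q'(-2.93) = 10.34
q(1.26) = -10.08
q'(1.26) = -8.68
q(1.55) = -12.79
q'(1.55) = -10.00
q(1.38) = -11.16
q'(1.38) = -9.23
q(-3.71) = -23.01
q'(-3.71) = 13.88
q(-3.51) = -20.33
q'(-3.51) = 12.98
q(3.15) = -34.60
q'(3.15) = -17.26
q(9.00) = -213.26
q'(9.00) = -43.82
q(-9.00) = -159.98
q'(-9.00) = 37.90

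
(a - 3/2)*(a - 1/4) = a^2 - 7*a/4 + 3/8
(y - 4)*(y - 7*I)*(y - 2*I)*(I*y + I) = I*y^4 + 9*y^3 - 3*I*y^3 - 27*y^2 - 18*I*y^2 - 36*y + 42*I*y + 56*I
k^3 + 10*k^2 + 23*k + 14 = (k + 1)*(k + 2)*(k + 7)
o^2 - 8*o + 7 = (o - 7)*(o - 1)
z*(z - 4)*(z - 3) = z^3 - 7*z^2 + 12*z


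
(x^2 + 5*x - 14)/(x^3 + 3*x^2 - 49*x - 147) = (x - 2)/(x^2 - 4*x - 21)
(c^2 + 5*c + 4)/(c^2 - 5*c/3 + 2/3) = 3*(c^2 + 5*c + 4)/(3*c^2 - 5*c + 2)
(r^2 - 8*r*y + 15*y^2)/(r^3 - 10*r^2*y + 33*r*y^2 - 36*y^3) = (r - 5*y)/(r^2 - 7*r*y + 12*y^2)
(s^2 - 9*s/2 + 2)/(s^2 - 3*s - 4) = (s - 1/2)/(s + 1)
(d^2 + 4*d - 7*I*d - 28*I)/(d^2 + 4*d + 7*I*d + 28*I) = (d - 7*I)/(d + 7*I)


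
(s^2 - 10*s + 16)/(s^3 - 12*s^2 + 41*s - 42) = (s - 8)/(s^2 - 10*s + 21)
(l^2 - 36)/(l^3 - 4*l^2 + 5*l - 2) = (l^2 - 36)/(l^3 - 4*l^2 + 5*l - 2)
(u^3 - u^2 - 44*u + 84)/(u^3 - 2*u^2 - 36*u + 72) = (u + 7)/(u + 6)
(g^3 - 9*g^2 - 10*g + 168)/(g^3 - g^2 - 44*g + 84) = (g^2 - 3*g - 28)/(g^2 + 5*g - 14)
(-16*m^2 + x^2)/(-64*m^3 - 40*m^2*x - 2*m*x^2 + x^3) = (-4*m + x)/(-16*m^2 - 6*m*x + x^2)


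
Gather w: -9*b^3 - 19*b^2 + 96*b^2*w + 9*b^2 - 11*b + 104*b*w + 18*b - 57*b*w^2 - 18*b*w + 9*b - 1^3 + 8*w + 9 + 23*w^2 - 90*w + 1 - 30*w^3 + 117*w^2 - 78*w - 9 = -9*b^3 - 10*b^2 + 16*b - 30*w^3 + w^2*(140 - 57*b) + w*(96*b^2 + 86*b - 160)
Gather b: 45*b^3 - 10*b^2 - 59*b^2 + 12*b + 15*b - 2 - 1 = 45*b^3 - 69*b^2 + 27*b - 3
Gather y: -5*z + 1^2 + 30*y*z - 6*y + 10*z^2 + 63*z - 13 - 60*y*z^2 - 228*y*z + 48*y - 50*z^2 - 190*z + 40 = y*(-60*z^2 - 198*z + 42) - 40*z^2 - 132*z + 28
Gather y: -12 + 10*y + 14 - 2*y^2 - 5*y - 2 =-2*y^2 + 5*y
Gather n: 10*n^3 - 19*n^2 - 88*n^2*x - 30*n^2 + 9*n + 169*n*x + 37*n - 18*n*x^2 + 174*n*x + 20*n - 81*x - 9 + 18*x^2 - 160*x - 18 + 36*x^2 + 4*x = 10*n^3 + n^2*(-88*x - 49) + n*(-18*x^2 + 343*x + 66) + 54*x^2 - 237*x - 27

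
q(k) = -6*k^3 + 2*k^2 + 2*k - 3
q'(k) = -18*k^2 + 4*k + 2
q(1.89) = -32.58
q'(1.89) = -54.74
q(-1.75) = 31.78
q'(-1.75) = -60.12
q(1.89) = -32.58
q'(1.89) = -54.74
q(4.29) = -431.33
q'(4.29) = -312.11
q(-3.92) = 381.31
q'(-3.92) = -290.28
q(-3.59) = 293.21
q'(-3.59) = -244.35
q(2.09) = -44.86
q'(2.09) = -68.27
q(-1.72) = 30.01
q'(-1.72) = -58.13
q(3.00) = -141.00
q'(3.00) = -148.00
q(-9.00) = 4515.00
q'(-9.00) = -1492.00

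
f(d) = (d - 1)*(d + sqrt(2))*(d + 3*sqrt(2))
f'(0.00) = 0.34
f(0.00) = -6.00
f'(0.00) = 0.34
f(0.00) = -6.00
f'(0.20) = 2.33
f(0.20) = -5.74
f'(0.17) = 2.01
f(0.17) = -5.80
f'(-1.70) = -6.82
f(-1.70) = 1.96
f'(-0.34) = -2.48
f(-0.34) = -5.62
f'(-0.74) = -4.91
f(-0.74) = -4.11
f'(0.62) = 7.27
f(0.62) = -3.76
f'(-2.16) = -5.78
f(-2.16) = 4.91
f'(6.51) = 188.12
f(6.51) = 469.49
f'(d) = (d - 1)*(d + sqrt(2)) + (d - 1)*(d + 3*sqrt(2)) + (d + sqrt(2))*(d + 3*sqrt(2))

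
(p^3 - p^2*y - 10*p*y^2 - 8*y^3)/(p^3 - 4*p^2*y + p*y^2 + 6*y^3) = (p^2 - 2*p*y - 8*y^2)/(p^2 - 5*p*y + 6*y^2)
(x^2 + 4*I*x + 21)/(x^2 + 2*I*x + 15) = (x + 7*I)/(x + 5*I)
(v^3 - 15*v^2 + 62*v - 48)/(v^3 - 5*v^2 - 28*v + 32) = (v - 6)/(v + 4)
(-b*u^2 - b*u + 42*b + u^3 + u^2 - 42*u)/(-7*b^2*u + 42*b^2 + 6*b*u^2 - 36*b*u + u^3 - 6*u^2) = (u + 7)/(7*b + u)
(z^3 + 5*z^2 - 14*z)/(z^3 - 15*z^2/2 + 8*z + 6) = 2*z*(z + 7)/(2*z^2 - 11*z - 6)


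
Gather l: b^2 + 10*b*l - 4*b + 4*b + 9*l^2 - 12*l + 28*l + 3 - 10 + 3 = b^2 + 9*l^2 + l*(10*b + 16) - 4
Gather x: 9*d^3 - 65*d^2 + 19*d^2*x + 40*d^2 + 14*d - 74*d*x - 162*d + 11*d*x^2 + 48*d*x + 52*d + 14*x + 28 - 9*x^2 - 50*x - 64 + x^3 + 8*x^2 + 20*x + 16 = 9*d^3 - 25*d^2 - 96*d + x^3 + x^2*(11*d - 1) + x*(19*d^2 - 26*d - 16) - 20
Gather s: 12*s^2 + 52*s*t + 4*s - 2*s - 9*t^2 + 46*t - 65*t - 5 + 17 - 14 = 12*s^2 + s*(52*t + 2) - 9*t^2 - 19*t - 2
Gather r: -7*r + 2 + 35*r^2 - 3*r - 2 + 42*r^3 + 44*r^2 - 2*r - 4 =42*r^3 + 79*r^2 - 12*r - 4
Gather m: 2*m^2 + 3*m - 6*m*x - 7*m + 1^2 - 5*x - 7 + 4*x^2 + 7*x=2*m^2 + m*(-6*x - 4) + 4*x^2 + 2*x - 6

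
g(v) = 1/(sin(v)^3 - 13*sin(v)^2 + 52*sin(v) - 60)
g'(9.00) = 0.02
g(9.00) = -0.02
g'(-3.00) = 0.01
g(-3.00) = -0.01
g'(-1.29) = -0.00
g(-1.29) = -0.01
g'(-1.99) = 0.00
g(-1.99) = -0.01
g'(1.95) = 0.02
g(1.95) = -0.05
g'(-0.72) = -0.01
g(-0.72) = -0.01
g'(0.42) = -0.02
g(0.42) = -0.02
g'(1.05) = -0.03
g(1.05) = -0.04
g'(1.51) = -0.00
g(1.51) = -0.05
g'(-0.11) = -0.01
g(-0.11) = -0.02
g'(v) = (-3*sin(v)^2*cos(v) + 26*sin(v)*cos(v) - 52*cos(v))/(sin(v)^3 - 13*sin(v)^2 + 52*sin(v) - 60)^2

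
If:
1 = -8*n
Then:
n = -1/8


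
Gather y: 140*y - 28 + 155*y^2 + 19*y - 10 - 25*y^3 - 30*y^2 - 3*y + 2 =-25*y^3 + 125*y^2 + 156*y - 36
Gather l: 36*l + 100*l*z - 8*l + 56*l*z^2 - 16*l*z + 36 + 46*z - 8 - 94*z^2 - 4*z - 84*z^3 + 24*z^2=l*(56*z^2 + 84*z + 28) - 84*z^3 - 70*z^2 + 42*z + 28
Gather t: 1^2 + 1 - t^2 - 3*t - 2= -t^2 - 3*t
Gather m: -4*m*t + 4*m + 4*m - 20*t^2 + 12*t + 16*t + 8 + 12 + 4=m*(8 - 4*t) - 20*t^2 + 28*t + 24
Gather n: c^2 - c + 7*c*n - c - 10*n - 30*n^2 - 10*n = c^2 - 2*c - 30*n^2 + n*(7*c - 20)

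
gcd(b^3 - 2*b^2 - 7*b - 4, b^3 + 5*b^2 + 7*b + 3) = b^2 + 2*b + 1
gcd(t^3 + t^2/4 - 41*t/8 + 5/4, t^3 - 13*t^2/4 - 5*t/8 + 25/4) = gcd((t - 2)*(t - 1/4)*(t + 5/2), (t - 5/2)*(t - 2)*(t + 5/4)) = t - 2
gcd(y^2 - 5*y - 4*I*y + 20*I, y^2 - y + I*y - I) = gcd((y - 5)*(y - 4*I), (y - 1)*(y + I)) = 1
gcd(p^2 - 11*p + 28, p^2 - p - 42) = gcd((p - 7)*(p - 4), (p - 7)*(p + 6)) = p - 7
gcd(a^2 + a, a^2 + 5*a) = a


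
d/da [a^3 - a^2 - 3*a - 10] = 3*a^2 - 2*a - 3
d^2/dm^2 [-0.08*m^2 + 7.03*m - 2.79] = -0.160000000000000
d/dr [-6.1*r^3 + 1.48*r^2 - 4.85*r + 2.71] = -18.3*r^2 + 2.96*r - 4.85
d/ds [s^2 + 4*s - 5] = 2*s + 4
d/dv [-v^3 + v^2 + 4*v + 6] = -3*v^2 + 2*v + 4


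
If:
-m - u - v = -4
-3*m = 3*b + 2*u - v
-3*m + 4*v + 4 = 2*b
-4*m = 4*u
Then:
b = -8/7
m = 52/7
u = -52/7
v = 4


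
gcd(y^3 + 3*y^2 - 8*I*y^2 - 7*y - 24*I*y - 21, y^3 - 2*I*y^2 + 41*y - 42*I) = y^2 - 8*I*y - 7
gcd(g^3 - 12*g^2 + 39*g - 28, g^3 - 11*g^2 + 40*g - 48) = g - 4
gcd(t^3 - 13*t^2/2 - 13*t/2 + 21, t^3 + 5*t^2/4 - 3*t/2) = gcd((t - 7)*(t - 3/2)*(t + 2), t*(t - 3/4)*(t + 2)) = t + 2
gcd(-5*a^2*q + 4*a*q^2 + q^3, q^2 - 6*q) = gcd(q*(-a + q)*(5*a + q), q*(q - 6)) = q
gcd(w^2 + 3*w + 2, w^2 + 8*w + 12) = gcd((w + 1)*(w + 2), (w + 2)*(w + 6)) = w + 2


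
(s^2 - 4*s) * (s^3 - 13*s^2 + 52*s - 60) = s^5 - 17*s^4 + 104*s^3 - 268*s^2 + 240*s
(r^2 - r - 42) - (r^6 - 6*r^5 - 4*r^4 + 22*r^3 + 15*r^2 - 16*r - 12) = -r^6 + 6*r^5 + 4*r^4 - 22*r^3 - 14*r^2 + 15*r - 30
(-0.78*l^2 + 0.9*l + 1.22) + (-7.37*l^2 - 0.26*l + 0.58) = -8.15*l^2 + 0.64*l + 1.8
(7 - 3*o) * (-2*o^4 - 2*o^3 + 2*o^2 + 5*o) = 6*o^5 - 8*o^4 - 20*o^3 - o^2 + 35*o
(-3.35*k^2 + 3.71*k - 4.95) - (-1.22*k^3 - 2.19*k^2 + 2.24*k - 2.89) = 1.22*k^3 - 1.16*k^2 + 1.47*k - 2.06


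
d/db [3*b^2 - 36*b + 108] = 6*b - 36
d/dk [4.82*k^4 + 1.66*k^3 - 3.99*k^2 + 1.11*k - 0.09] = 19.28*k^3 + 4.98*k^2 - 7.98*k + 1.11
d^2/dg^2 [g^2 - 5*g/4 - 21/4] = 2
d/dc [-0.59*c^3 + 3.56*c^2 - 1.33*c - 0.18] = -1.77*c^2 + 7.12*c - 1.33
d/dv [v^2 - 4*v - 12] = 2*v - 4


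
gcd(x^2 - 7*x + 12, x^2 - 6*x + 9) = x - 3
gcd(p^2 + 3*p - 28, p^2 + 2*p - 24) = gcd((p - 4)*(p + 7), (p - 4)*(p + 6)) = p - 4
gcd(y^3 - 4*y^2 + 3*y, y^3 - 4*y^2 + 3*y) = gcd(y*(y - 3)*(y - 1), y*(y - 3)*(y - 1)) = y^3 - 4*y^2 + 3*y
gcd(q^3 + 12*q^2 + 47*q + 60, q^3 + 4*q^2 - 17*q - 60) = q^2 + 8*q + 15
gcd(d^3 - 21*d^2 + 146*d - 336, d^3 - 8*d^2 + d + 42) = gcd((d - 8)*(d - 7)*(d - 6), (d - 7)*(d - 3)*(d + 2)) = d - 7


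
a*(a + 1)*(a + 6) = a^3 + 7*a^2 + 6*a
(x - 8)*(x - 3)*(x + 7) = x^3 - 4*x^2 - 53*x + 168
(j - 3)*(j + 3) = j^2 - 9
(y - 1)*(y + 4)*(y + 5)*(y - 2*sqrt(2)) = y^4 - 2*sqrt(2)*y^3 + 8*y^3 - 16*sqrt(2)*y^2 + 11*y^2 - 22*sqrt(2)*y - 20*y + 40*sqrt(2)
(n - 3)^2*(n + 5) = n^3 - n^2 - 21*n + 45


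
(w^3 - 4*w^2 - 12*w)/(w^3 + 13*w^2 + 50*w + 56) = w*(w - 6)/(w^2 + 11*w + 28)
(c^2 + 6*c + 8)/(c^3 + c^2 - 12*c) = (c + 2)/(c*(c - 3))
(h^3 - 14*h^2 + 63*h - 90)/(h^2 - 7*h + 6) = (h^2 - 8*h + 15)/(h - 1)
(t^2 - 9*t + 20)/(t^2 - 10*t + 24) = (t - 5)/(t - 6)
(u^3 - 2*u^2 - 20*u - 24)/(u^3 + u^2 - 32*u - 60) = (u + 2)/(u + 5)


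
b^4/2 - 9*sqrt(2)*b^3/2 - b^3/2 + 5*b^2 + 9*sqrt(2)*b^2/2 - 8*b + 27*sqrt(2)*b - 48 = (b/2 + 1)*(b - 3)*(b - 8*sqrt(2))*(b - sqrt(2))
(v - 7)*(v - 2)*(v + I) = v^3 - 9*v^2 + I*v^2 + 14*v - 9*I*v + 14*I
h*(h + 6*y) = h^2 + 6*h*y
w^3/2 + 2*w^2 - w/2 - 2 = (w/2 + 1/2)*(w - 1)*(w + 4)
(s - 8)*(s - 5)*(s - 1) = s^3 - 14*s^2 + 53*s - 40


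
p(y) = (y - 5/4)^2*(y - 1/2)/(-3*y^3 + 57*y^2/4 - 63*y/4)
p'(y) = (y - 5/4)^2*(y - 1/2)*(9*y^2 - 57*y/2 + 63/4)/(-3*y^3 + 57*y^2/4 - 63*y/4)^2 + (y - 5/4)^2/(-3*y^3 + 57*y^2/4 - 63*y/4) + (y - 1/2)*(2*y - 5/2)/(-3*y^3 + 57*y^2/4 - 63*y/4) = (224*y^4 - 624*y^3 + 6*y^2 + 950*y - 525)/(24*y^2*(16*y^4 - 152*y^3 + 529*y^2 - 798*y + 441))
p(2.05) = 0.57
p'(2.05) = 0.21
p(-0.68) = -0.24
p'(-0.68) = -0.07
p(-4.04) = -0.26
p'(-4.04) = 0.01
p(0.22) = 0.11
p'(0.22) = -0.96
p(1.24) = -0.00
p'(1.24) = 0.00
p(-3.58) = -0.25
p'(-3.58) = 0.01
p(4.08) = -0.93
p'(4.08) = 0.57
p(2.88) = 5.40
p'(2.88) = 47.22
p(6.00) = -0.54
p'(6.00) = 0.07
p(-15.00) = -0.30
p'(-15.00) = 0.00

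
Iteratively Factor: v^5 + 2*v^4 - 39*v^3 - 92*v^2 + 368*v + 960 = (v - 4)*(v^4 + 6*v^3 - 15*v^2 - 152*v - 240) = (v - 5)*(v - 4)*(v^3 + 11*v^2 + 40*v + 48) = (v - 5)*(v - 4)*(v + 4)*(v^2 + 7*v + 12) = (v - 5)*(v - 4)*(v + 3)*(v + 4)*(v + 4)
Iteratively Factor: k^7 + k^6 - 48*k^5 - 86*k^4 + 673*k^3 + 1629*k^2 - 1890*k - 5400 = (k - 2)*(k^6 + 3*k^5 - 42*k^4 - 170*k^3 + 333*k^2 + 2295*k + 2700) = (k - 2)*(k + 3)*(k^5 - 42*k^3 - 44*k^2 + 465*k + 900) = (k - 2)*(k + 3)^2*(k^4 - 3*k^3 - 33*k^2 + 55*k + 300) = (k - 5)*(k - 2)*(k + 3)^2*(k^3 + 2*k^2 - 23*k - 60) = (k - 5)*(k - 2)*(k + 3)^2*(k + 4)*(k^2 - 2*k - 15) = (k - 5)*(k - 2)*(k + 3)^3*(k + 4)*(k - 5)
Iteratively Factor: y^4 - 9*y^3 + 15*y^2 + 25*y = (y - 5)*(y^3 - 4*y^2 - 5*y) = y*(y - 5)*(y^2 - 4*y - 5) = y*(y - 5)*(y + 1)*(y - 5)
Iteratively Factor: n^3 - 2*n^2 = (n)*(n^2 - 2*n) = n*(n - 2)*(n)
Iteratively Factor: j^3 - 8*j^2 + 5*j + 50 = (j - 5)*(j^2 - 3*j - 10) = (j - 5)*(j + 2)*(j - 5)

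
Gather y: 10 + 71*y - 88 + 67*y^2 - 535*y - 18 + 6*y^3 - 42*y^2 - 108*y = 6*y^3 + 25*y^2 - 572*y - 96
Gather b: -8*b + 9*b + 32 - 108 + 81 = b + 5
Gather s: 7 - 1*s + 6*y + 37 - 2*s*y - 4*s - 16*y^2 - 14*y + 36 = s*(-2*y - 5) - 16*y^2 - 8*y + 80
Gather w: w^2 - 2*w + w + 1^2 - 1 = w^2 - w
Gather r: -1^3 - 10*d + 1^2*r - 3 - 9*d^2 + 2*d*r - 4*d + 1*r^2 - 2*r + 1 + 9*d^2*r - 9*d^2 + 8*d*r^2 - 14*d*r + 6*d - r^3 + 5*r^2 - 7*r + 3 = -18*d^2 - 8*d - r^3 + r^2*(8*d + 6) + r*(9*d^2 - 12*d - 8)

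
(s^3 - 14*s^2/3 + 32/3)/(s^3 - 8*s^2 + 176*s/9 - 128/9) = 3*(3*s^2 - 2*s - 8)/(9*s^2 - 36*s + 32)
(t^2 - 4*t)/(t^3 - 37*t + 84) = t/(t^2 + 4*t - 21)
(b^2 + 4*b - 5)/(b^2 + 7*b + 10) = (b - 1)/(b + 2)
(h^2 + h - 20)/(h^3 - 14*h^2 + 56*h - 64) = (h + 5)/(h^2 - 10*h + 16)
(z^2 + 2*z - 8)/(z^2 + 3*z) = (z^2 + 2*z - 8)/(z*(z + 3))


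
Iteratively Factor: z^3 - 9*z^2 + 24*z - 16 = (z - 4)*(z^2 - 5*z + 4) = (z - 4)^2*(z - 1)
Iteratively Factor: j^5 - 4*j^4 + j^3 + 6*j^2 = (j - 3)*(j^4 - j^3 - 2*j^2) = (j - 3)*(j + 1)*(j^3 - 2*j^2) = j*(j - 3)*(j + 1)*(j^2 - 2*j) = j*(j - 3)*(j - 2)*(j + 1)*(j)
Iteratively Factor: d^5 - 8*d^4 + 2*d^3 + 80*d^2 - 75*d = (d - 5)*(d^4 - 3*d^3 - 13*d^2 + 15*d) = (d - 5)*(d - 1)*(d^3 - 2*d^2 - 15*d) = (d - 5)*(d - 1)*(d + 3)*(d^2 - 5*d) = d*(d - 5)*(d - 1)*(d + 3)*(d - 5)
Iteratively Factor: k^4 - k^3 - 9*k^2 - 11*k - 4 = (k + 1)*(k^3 - 2*k^2 - 7*k - 4) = (k + 1)^2*(k^2 - 3*k - 4) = (k + 1)^3*(k - 4)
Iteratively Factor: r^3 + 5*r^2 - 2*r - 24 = (r + 3)*(r^2 + 2*r - 8) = (r + 3)*(r + 4)*(r - 2)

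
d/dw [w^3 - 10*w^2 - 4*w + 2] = 3*w^2 - 20*w - 4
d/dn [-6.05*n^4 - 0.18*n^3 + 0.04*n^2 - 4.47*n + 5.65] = -24.2*n^3 - 0.54*n^2 + 0.08*n - 4.47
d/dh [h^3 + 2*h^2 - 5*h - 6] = 3*h^2 + 4*h - 5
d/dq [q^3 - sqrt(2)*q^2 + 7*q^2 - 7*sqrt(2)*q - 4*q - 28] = 3*q^2 - 2*sqrt(2)*q + 14*q - 7*sqrt(2) - 4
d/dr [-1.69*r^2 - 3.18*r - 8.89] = -3.38*r - 3.18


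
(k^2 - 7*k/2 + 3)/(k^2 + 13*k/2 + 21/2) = (2*k^2 - 7*k + 6)/(2*k^2 + 13*k + 21)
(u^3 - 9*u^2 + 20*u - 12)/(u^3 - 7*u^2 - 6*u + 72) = (u^2 - 3*u + 2)/(u^2 - u - 12)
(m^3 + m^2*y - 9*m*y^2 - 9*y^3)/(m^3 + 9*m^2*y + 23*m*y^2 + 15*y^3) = (m - 3*y)/(m + 5*y)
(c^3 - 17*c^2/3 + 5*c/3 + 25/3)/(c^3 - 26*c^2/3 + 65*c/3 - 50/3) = (c + 1)/(c - 2)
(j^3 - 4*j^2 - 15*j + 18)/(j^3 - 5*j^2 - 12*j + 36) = (j - 1)/(j - 2)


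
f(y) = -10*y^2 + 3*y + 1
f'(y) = 3 - 20*y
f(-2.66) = -77.74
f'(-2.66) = 56.20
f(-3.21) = -111.67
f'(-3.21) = 67.20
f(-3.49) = -131.27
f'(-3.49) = 72.80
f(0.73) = -2.14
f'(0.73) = -11.60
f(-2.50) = -69.00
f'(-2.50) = 53.00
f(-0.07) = 0.74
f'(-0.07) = 4.40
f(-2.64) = -76.62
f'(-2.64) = 55.80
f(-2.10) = -49.40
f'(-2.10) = 45.00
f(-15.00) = -2294.00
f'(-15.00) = 303.00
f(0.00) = 1.00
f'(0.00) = 3.00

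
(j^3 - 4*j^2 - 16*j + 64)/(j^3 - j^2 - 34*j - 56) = (j^2 - 8*j + 16)/(j^2 - 5*j - 14)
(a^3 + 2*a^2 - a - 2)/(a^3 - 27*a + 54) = (a^3 + 2*a^2 - a - 2)/(a^3 - 27*a + 54)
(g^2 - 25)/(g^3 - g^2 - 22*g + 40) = (g - 5)/(g^2 - 6*g + 8)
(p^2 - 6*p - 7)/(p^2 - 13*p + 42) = (p + 1)/(p - 6)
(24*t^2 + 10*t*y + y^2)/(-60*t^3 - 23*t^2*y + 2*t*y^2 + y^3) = (6*t + y)/(-15*t^2 - 2*t*y + y^2)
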